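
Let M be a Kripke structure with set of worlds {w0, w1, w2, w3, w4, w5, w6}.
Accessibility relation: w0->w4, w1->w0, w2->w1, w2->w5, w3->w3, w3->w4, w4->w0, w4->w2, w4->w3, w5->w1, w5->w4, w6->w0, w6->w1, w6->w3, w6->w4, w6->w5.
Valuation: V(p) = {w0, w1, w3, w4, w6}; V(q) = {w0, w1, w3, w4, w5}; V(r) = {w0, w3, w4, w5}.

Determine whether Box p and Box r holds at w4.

At w4: Box p is false, Box r is false, so Box p and Box r is false.
  At w4: Box p requires p at every successor {w0, w2, w3}.
    p fails at w2, so Box p is false at w4.
  At w4: Box r requires r at every successor {w0, w2, w3}.
    r fails at w2, so Box r is false at w4.

No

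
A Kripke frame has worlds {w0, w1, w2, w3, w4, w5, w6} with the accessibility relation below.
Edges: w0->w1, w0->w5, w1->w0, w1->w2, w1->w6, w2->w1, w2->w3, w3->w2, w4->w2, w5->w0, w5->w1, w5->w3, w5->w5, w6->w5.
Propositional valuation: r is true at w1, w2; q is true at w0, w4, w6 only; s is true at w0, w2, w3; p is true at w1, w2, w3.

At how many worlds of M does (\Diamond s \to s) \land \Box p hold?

Recall that \Box ψ holds at a world iff ψ holds at every accessible world, and \Diamond ψ holds iff ψ holds at some accessible world.
Let φ = (\Diamond s \to s) \land \Box p. Evaluate φ at each world:
  w0 (successors {w1, w5}): φ is false.
  w1 (successors {w0, w2, w6}): φ is false.
  w2 (successors {w1, w3}): φ is true.
  w3 (successors {w2}): φ is true.
  w4 (successors {w2}): φ is false.
  w5 (successors {w0, w1, w3, w5}): φ is false.
  w6 (successors {w5}): φ is false.
For instance, at w4:
  At w4: \Diamond s \to s is false, \Box p is true, so (\Diamond s \to s) \land \Box p is false.
    At w4: \Diamond s is true, s is false, so \Diamond s \to s is false.
      At w4: \Diamond s requires s at some successor in {w2}.
        s holds at w2, so \Diamond s is true at w4.
    At w4: \Box p requires p at every successor {w2}.
      At w2: p is true.
    So \Box p is true at w4.
Satisfying worlds: {w2, w3}

2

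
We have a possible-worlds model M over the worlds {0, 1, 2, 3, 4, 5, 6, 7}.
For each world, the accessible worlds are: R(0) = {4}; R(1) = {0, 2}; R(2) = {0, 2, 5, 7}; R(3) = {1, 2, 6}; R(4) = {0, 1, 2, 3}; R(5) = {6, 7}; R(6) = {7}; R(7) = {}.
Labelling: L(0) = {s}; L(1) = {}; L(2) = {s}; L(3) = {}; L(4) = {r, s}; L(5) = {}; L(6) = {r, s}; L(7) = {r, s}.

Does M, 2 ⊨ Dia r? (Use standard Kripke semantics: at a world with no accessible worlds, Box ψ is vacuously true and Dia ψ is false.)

Yes

Recall that Dia ψ holds at a world iff ψ holds at some accessible world.
At 2: Dia r requires r at some successor in {0, 2, 5, 7}.
  r holds at 7, so Dia r is true at 2.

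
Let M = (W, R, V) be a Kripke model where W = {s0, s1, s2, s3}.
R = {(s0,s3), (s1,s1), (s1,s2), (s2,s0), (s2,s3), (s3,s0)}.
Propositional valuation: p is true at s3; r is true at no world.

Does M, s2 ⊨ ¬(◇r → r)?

Recall that ◇ψ holds at a world iff ψ holds at some accessible world.
At s2: ◇r → r is true, so ¬(◇r → r) is false.
  At s2: ◇r is false, r is false, so ◇r → r is true.
    At s2: ◇r requires r at some successor in {s0, s3}.
      At s0: r is false.
      At s3: r is false.
    So ◇r is false at s2.

No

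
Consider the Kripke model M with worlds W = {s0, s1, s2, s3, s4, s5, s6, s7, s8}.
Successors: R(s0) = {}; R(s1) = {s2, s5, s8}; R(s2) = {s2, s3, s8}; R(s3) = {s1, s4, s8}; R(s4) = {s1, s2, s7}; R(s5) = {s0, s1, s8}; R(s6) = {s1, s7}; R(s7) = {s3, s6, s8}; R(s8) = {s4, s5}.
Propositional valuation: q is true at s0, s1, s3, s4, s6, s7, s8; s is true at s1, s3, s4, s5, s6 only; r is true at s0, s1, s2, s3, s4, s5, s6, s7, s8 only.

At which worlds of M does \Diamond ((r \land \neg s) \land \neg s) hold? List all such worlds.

Let φ = \Diamond ((r \land \neg s) \land \neg s). Evaluate φ at each world:
  s0 (successors ∅): φ is false.
  s1 (successors {s2, s5, s8}): φ is true.
  s2 (successors {s2, s3, s8}): φ is true.
  s3 (successors {s1, s4, s8}): φ is true.
  s4 (successors {s1, s2, s7}): φ is true.
  s5 (successors {s0, s1, s8}): φ is true.
  s6 (successors {s1, s7}): φ is true.
  s7 (successors {s3, s6, s8}): φ is true.
  s8 (successors {s4, s5}): φ is false.
For instance, at s4:
  At s4: \Diamond ((r \land \neg s) \land \neg s) requires (r \land \neg s) \land \neg s at some successor in {s1, s2, s7}.
    (r \land \neg s) \land \neg s holds at s2, so \Diamond ((r \land \neg s) \land \neg s) is true at s4.
Satisfying worlds: {s1, s2, s3, s4, s5, s6, s7}

s1, s2, s3, s4, s5, s6, s7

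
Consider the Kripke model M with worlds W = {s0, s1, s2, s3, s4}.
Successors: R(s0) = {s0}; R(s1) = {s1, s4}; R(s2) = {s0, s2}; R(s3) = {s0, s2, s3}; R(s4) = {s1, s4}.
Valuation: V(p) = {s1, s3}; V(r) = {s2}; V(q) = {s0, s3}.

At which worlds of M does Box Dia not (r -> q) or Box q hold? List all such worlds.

Let φ = Box Dia not (r -> q) or Box q. Evaluate φ at each world:
  s0 (successors {s0}): φ is true.
  s1 (successors {s1, s4}): φ is false.
  s2 (successors {s0, s2}): φ is false.
  s3 (successors {s0, s2, s3}): φ is false.
  s4 (successors {s1, s4}): φ is false.
For instance, at s2:
  At s2: Box Dia not (r -> q) is false, Box q is false, so Box Dia not (r -> q) or Box q is false.
    At s2: Box Dia not (r -> q) requires Dia not (r -> q) at every successor {s0, s2}.
      Dia not (r -> q) fails at s0, so Box Dia not (r -> q) is false at s2.
    At s2: Box q requires q at every successor {s0, s2}.
      q fails at s2, so Box q is false at s2.
Satisfying worlds: {s0}

s0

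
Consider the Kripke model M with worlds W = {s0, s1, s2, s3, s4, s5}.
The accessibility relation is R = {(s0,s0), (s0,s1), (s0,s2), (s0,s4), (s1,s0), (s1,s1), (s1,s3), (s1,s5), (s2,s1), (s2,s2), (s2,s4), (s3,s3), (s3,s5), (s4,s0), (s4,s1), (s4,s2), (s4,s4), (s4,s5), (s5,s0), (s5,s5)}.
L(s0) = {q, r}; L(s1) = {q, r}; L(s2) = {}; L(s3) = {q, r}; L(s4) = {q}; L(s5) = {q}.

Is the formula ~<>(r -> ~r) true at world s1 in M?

At s1: <>(r -> ~r) is true, so ~<>(r -> ~r) is false.
  At s1: <>(r -> ~r) requires r -> ~r at some successor in {s0, s1, s3, s5}.
    r -> ~r holds at s5, so <>(r -> ~r) is true at s1.

No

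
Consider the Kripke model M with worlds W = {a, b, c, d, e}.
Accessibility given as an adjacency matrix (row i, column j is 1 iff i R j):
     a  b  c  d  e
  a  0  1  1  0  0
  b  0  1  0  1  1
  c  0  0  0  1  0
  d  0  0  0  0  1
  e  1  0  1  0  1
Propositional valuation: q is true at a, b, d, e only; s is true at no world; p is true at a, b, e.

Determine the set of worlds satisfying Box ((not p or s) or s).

c

Recall that Box ψ holds at a world iff ψ holds at every accessible world, and Dia ψ holds iff ψ holds at some accessible world.
Let φ = Box ((not p or s) or s). Evaluate φ at each world:
  a (successors {b, c}): φ is false.
  b (successors {b, d, e}): φ is false.
  c (successors {d}): φ is true.
  d (successors {e}): φ is false.
  e (successors {a, c, e}): φ is false.
For instance, at e:
  At e: Box ((not p or s) or s) requires (not p or s) or s at every successor {a, c, e}.
    (not p or s) or s fails at a, so Box ((not p or s) or s) is false at e.
Satisfying worlds: {c}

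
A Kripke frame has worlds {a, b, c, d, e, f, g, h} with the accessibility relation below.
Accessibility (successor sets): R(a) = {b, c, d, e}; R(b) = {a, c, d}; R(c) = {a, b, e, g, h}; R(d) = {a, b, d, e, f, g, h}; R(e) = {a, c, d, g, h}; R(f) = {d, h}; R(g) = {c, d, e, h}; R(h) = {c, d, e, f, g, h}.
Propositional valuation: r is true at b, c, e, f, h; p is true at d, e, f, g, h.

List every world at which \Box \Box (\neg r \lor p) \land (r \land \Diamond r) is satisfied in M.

none

Recall that \Box ψ holds at a world iff ψ holds at every accessible world, and \Diamond ψ holds iff ψ holds at some accessible world.
Let φ = \Box \Box (\neg r \lor p) \land (r \land \Diamond r). Evaluate φ at each world:
  a (successors {b, c, d, e}): φ is false.
  b (successors {a, c, d}): φ is false.
  c (successors {a, b, e, g, h}): φ is false.
  d (successors {a, b, d, e, f, g, h}): φ is false.
  e (successors {a, c, d, g, h}): φ is false.
  f (successors {d, h}): φ is false.
  g (successors {c, d, e, h}): φ is false.
  h (successors {c, d, e, f, g, h}): φ is false.
For instance, at b:
  At b: \Box \Box (\neg r \lor p) is false, r \land \Diamond r is true, so \Box \Box (\neg r \lor p) \land (r \land \Diamond r) is false.
    At b: \Box \Box (\neg r \lor p) requires \Box (\neg r \lor p) at every successor {a, c, d}.
      \Box (\neg r \lor p) fails at a, so \Box \Box (\neg r \lor p) is false at b.
    At b: r is true, \Diamond r is true, so r \land \Diamond r is true.
      At b: \Diamond r requires r at some successor in {a, c, d}.
        r holds at c, so \Diamond r is true at b.
Satisfying worlds: none.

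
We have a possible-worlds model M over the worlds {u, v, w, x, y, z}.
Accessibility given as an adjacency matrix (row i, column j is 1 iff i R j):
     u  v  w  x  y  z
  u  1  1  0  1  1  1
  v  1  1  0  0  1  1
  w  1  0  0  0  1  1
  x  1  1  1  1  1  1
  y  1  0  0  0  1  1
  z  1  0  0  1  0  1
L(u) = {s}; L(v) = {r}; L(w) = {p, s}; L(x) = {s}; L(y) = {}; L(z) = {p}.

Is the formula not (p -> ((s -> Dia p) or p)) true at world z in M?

At z: p -> ((s -> Dia p) or p) is true, so not (p -> ((s -> Dia p) or p)) is false.
  At z: p is true, (s -> Dia p) or p is true, so p -> ((s -> Dia p) or p) is true.
    At z: s -> Dia p is true, p is true, so (s -> Dia p) or p is true.
      At z: s is false, Dia p is true, so s -> Dia p is true.

No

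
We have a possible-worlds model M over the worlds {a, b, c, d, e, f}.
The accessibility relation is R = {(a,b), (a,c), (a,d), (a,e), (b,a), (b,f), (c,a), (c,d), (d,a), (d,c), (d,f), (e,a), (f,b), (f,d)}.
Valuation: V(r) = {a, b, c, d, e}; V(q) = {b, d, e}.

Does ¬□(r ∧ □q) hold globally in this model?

Yes

Let φ = ¬□(r ∧ □q). Evaluate φ at each world:
  a (successors {b, c, d, e}): φ is true.
  b (successors {a, f}): φ is true.
  c (successors {a, d}): φ is true.
  d (successors {a, c, f}): φ is true.
  e (successors {a}): φ is true.
  f (successors {b, d}): φ is true.
For instance, at c:
  At c: □(r ∧ □q) is false, so ¬□(r ∧ □q) is true.
    At c: □(r ∧ □q) requires r ∧ □q at every successor {a, d}.
      r ∧ □q fails at a, so □(r ∧ □q) is false at c.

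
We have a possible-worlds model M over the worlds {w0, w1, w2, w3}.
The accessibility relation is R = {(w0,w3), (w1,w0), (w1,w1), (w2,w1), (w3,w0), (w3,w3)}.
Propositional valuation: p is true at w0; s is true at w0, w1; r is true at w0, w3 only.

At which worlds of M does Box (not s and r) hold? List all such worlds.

Let φ = Box (not s and r). Evaluate φ at each world:
  w0 (successors {w3}): φ is true.
  w1 (successors {w0, w1}): φ is false.
  w2 (successors {w1}): φ is false.
  w3 (successors {w0, w3}): φ is false.
For instance, at w3:
  At w3: Box (not s and r) requires not s and r at every successor {w0, w3}.
    not s and r fails at w0, so Box (not s and r) is false at w3.
Satisfying worlds: {w0}

w0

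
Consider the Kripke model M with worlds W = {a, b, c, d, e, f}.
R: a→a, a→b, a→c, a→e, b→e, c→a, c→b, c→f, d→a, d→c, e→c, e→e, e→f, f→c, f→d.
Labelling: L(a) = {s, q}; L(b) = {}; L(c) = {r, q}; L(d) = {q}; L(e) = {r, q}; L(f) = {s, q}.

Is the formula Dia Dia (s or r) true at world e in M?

At e: Dia Dia (s or r) requires Dia (s or r) at some successor in {c, e, f}.
  Dia (s or r) holds at c, so Dia Dia (s or r) is true at e.
    At c: Dia (s or r) requires s or r at some successor in {a, b, f}.
      s or r holds at a, so Dia (s or r) is true at c.

Yes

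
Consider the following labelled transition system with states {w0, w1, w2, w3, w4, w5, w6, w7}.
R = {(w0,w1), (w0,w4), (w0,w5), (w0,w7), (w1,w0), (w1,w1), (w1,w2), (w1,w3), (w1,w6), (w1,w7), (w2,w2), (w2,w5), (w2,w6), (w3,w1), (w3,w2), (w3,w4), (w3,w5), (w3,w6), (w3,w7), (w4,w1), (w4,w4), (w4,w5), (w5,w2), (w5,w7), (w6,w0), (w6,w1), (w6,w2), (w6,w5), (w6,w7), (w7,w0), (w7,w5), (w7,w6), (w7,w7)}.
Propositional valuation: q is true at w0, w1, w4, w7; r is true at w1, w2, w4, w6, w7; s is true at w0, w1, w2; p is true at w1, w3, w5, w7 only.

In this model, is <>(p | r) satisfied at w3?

Yes

At w3: <>(p | r) requires p | r at some successor in {w1, w2, w4, w5, w6, w7}.
  p | r holds at w1, so <>(p | r) is true at w3.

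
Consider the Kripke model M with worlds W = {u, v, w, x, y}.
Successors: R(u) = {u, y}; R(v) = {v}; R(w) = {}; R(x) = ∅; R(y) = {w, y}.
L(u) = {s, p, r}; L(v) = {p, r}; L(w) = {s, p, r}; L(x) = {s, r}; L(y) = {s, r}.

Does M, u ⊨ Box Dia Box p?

No

Recall that Box ψ holds at a world iff ψ holds at every accessible world, and Dia ψ holds iff ψ holds at some accessible world.
At u: Box Dia Box p requires Dia Box p at every successor {u, y}.
  Dia Box p fails at u, so Box Dia Box p is false at u.
    At u: Dia Box p requires Box p at some successor in {u, y}.
      At u: Box p is false.
      At y: Box p is false.
    So Dia Box p is false at u.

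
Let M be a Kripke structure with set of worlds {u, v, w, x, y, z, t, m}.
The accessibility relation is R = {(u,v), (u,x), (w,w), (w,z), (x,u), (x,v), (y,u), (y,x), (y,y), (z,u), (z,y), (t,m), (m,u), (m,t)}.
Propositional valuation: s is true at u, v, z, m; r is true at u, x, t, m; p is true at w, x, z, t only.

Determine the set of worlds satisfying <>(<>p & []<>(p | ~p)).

Let φ = <>(<>p & []<>(p | ~p)). Evaluate φ at each world:
  u (successors {v, x}): φ is false.
  v (successors ∅): φ is false.
  w (successors {w, z}): φ is true.
  x (successors {u, v}): φ is false.
  y (successors {u, x, y}): φ is true.
  z (successors {u, y}): φ is true.
  t (successors {m}): φ is true.
  m (successors {u, t}): φ is false.
For instance, at x:
  At x: <>(<>p & []<>(p | ~p)) requires <>p & []<>(p | ~p) at some successor in {u, v}.
    At u: <>p & []<>(p | ~p) is false.
    At v: <>p & []<>(p | ~p) is false.
  So <>(<>p & []<>(p | ~p)) is false at x.
Satisfying worlds: {w, y, z, t}

w, y, z, t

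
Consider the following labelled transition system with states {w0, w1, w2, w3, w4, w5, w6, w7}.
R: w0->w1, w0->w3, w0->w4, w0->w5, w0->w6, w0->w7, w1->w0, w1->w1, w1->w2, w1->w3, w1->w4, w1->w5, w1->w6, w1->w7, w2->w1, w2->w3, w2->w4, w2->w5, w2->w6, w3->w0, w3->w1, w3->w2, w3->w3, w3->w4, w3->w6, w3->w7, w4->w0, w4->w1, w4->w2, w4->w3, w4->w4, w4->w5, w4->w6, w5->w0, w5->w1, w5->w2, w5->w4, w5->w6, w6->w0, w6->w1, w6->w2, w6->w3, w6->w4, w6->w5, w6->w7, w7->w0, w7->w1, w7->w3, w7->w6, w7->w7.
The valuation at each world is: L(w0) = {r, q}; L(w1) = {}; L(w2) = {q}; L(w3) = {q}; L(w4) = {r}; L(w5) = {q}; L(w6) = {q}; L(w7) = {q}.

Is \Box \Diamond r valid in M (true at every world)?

Yes

Let φ = \Box \Diamond r. Evaluate φ at each world:
  w0 (successors {w1, w3, w4, w5, w6, w7}): φ is true.
  w1 (successors {w0, w1, w2, w3, w4, w5, w6, w7}): φ is true.
  w2 (successors {w1, w3, w4, w5, w6}): φ is true.
  w3 (successors {w0, w1, w2, w3, w4, w6, w7}): φ is true.
  w4 (successors {w0, w1, w2, w3, w4, w5, w6}): φ is true.
  w5 (successors {w0, w1, w2, w4, w6}): φ is true.
  w6 (successors {w0, w1, w2, w3, w4, w5, w7}): φ is true.
  w7 (successors {w0, w1, w3, w6, w7}): φ is true.
For instance, at w6:
  At w6: \Box \Diamond r requires \Diamond r at every successor {w0, w1, w2, w3, w4, w5, w7}.
    At w0: \Diamond r is true.
    At w1: \Diamond r is true.
    At w2: \Diamond r is true.
    At w3: \Diamond r is true.
    At w4: \Diamond r is true.
    At w5: \Diamond r is true.
    At w7: \Diamond r is true.
  So \Box \Diamond r is true at w6.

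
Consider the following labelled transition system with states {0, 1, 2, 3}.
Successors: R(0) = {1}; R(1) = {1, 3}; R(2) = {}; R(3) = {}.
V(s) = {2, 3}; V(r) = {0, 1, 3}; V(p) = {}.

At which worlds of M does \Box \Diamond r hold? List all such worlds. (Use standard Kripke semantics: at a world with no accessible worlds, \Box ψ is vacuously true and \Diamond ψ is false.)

Recall that \Box ψ holds at a world iff ψ holds at every accessible world, and \Diamond ψ holds iff ψ holds at some accessible world.
Let φ = \Box \Diamond r. Evaluate φ at each world:
  0 (successors {1}): φ is true.
  1 (successors {1, 3}): φ is false.
  2 (successors ∅): φ is true.
  3 (successors ∅): φ is true.
For instance, at 0:
  At 0: \Box \Diamond r requires \Diamond r at every successor {1}.
      At 1: \Diamond r requires r at some successor in {1, 3}.
        r holds at 1, so \Diamond r is true at 1.
  So \Box \Diamond r is true at 0.
Satisfying worlds: {0, 2, 3}

0, 2, 3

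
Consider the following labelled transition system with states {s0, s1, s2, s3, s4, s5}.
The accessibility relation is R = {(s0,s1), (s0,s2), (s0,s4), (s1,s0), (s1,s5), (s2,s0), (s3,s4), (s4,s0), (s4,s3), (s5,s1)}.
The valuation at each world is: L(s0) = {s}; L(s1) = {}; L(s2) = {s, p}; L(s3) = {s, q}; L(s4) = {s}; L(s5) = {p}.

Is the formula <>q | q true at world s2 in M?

No

At s2: <>q is false, q is false, so <>q | q is false.
  At s2: <>q requires q at some successor in {s0}.
    At s0: q is false.
  So <>q is false at s2.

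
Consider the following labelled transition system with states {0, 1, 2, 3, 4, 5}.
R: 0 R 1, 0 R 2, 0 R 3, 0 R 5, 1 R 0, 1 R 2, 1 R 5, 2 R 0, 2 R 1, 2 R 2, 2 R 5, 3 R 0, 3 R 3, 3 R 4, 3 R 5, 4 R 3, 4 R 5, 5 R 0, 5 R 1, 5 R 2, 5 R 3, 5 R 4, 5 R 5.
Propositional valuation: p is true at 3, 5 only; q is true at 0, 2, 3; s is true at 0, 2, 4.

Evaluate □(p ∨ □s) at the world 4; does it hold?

Yes

At 4: □(p ∨ □s) requires p ∨ □s at every successor {3, 5}.
    At 3: p is true, □s is false, so p ∨ □s is true.
      At 3: □s requires s at every successor {0, 3, 4, 5}.
        s fails at 3, so □s is false at 3.
    At 5: p is true, □s is false, so p ∨ □s is true.
      At 5: □s requires s at every successor {0, 1, 2, 3, 4, 5}.
        s fails at 1, so □s is false at 5.
So □(p ∨ □s) is true at 4.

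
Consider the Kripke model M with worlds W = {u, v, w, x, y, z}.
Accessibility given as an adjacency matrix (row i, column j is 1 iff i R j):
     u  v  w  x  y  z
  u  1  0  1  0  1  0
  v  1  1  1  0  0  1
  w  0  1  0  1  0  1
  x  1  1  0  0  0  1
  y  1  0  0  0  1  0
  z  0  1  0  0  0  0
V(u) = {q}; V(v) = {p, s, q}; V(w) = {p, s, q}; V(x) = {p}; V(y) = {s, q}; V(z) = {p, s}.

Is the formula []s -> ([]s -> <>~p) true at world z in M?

No

Recall that []ψ holds at a world iff ψ holds at every accessible world, and <>ψ holds iff ψ holds at some accessible world.
At z: []s is true, []s -> <>~p is false, so []s -> ([]s -> <>~p) is false.
  At z: []s requires s at every successor {v}.
    At v: s is true.
  So []s is true at z.
  At z: []s is true, <>~p is false, so []s -> <>~p is false.
    At z: []s requires s at every successor {v}.
      At v: s is true.
    So []s is true at z.
    At z: <>~p requires ~p at some successor in {v}.
      At v: ~p is false.
    So <>~p is false at z.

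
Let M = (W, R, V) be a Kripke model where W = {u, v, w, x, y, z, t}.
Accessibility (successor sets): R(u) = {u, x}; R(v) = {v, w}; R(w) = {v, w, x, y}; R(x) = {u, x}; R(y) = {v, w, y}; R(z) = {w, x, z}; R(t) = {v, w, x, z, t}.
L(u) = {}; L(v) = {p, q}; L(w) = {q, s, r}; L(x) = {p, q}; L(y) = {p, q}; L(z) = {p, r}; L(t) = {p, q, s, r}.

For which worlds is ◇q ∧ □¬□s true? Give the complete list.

u, v, w, x, y, z, t

Let φ = ◇q ∧ □¬□s. Evaluate φ at each world:
  u (successors {u, x}): φ is true.
  v (successors {v, w}): φ is true.
  w (successors {v, w, x, y}): φ is true.
  x (successors {u, x}): φ is true.
  y (successors {v, w, y}): φ is true.
  z (successors {w, x, z}): φ is true.
  t (successors {v, w, x, z, t}): φ is true.
For instance, at x:
  At x: ◇q is true, □¬□s is true, so ◇q ∧ □¬□s is true.
    At x: ◇q requires q at some successor in {u, x}.
      q holds at x, so ◇q is true at x.
    At x: □¬□s requires ¬□s at every successor {u, x}.
      At u: ¬□s is true.
      At x: ¬□s is true.
    So □¬□s is true at x.
Satisfying worlds: {u, v, w, x, y, z, t}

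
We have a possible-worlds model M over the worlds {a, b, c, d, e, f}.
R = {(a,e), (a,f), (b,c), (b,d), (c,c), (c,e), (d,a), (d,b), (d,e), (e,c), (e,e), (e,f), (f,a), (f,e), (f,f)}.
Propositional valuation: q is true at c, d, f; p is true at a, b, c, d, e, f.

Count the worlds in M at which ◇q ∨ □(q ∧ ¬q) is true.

5

Let φ = ◇q ∨ □(q ∧ ¬q). Evaluate φ at each world:
  a (successors {e, f}): φ is true.
  b (successors {c, d}): φ is true.
  c (successors {c, e}): φ is true.
  d (successors {a, b, e}): φ is false.
  e (successors {c, e, f}): φ is true.
  f (successors {a, e, f}): φ is true.
For instance, at f:
  At f: ◇q is true, □(q ∧ ¬q) is false, so ◇q ∨ □(q ∧ ¬q) is true.
    At f: ◇q requires q at some successor in {a, e, f}.
      q holds at f, so ◇q is true at f.
    At f: □(q ∧ ¬q) requires q ∧ ¬q at every successor {a, e, f}.
      q ∧ ¬q fails at a, so □(q ∧ ¬q) is false at f.
Satisfying worlds: {a, b, c, e, f}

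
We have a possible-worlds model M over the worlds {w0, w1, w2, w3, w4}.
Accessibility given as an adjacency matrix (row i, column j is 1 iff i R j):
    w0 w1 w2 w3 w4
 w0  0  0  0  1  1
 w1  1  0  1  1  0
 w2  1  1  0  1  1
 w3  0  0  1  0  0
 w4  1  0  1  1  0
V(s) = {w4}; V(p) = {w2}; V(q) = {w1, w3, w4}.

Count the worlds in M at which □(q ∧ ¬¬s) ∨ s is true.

Let φ = □(q ∧ ¬¬s) ∨ s. Evaluate φ at each world:
  w0 (successors {w3, w4}): φ is false.
  w1 (successors {w0, w2, w3}): φ is false.
  w2 (successors {w0, w1, w3, w4}): φ is false.
  w3 (successors {w2}): φ is false.
  w4 (successors {w0, w2, w3}): φ is true.
For instance, at w0:
  At w0: □(q ∧ ¬¬s) is false, s is false, so □(q ∧ ¬¬s) ∨ s is false.
    At w0: □(q ∧ ¬¬s) requires q ∧ ¬¬s at every successor {w3, w4}.
      q ∧ ¬¬s fails at w3, so □(q ∧ ¬¬s) is false at w0.
Satisfying worlds: {w4}

1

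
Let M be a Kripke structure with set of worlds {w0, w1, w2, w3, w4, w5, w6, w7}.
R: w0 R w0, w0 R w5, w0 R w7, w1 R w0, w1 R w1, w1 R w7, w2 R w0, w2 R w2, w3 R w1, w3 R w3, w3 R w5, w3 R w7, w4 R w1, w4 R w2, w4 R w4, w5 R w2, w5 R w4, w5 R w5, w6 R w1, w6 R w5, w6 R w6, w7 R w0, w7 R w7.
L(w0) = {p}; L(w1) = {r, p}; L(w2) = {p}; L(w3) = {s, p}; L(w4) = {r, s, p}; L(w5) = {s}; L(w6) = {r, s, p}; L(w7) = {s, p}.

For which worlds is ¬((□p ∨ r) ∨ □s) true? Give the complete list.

w0, w3, w5

Let φ = ¬((□p ∨ r) ∨ □s). Evaluate φ at each world:
  w0 (successors {w0, w5, w7}): φ is true.
  w1 (successors {w0, w1, w7}): φ is false.
  w2 (successors {w0, w2}): φ is false.
  w3 (successors {w1, w3, w5, w7}): φ is true.
  w4 (successors {w1, w2, w4}): φ is false.
  w5 (successors {w2, w4, w5}): φ is true.
  w6 (successors {w1, w5, w6}): φ is false.
  w7 (successors {w0, w7}): φ is false.
For instance, at w1:
  At w1: (□p ∨ r) ∨ □s is true, so ¬((□p ∨ r) ∨ □s) is false.
    At w1: □p ∨ r is true, □s is false, so (□p ∨ r) ∨ □s is true.
      At w1: □p is true, r is true, so □p ∨ r is true.
      At w1: □s requires s at every successor {w0, w1, w7}.
        s fails at w0, so □s is false at w1.
Satisfying worlds: {w0, w3, w5}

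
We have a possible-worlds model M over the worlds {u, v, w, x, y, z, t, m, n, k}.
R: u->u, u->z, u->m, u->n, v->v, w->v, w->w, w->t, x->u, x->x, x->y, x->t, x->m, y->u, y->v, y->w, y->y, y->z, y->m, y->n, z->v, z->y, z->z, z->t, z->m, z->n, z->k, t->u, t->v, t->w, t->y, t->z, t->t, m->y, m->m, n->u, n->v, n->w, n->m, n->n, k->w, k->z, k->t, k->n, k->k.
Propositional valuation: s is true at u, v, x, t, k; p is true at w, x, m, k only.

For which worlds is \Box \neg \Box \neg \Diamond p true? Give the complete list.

Let φ = \Box \neg \Box \neg \Diamond p. Evaluate φ at each world:
  u (successors {u, z, m, n}): φ is true.
  v (successors {v}): φ is false.
  w (successors {v, w, t}): φ is false.
  x (successors {u, x, y, t, m}): φ is true.
  y (successors {u, v, w, y, z, m, n}): φ is false.
  z (successors {v, y, z, t, m, n, k}): φ is false.
  t (successors {u, v, w, y, z, t}): φ is false.
  m (successors {y, m}): φ is true.
  n (successors {u, v, w, m, n}): φ is false.
  k (successors {w, z, t, n, k}): φ is true.
For instance, at x:
  At x: \Box \neg \Box \neg \Diamond p requires \neg \Box \neg \Diamond p at every successor {u, x, y, t, m}.
    At u: \neg \Box \neg \Diamond p is true.
    At x: \neg \Box \neg \Diamond p is true.
    At y: \neg \Box \neg \Diamond p is true.
    At t: \neg \Box \neg \Diamond p is true.
    At m: \neg \Box \neg \Diamond p is true.
  So \Box \neg \Box \neg \Diamond p is true at x.
Satisfying worlds: {u, x, m, k}

u, x, m, k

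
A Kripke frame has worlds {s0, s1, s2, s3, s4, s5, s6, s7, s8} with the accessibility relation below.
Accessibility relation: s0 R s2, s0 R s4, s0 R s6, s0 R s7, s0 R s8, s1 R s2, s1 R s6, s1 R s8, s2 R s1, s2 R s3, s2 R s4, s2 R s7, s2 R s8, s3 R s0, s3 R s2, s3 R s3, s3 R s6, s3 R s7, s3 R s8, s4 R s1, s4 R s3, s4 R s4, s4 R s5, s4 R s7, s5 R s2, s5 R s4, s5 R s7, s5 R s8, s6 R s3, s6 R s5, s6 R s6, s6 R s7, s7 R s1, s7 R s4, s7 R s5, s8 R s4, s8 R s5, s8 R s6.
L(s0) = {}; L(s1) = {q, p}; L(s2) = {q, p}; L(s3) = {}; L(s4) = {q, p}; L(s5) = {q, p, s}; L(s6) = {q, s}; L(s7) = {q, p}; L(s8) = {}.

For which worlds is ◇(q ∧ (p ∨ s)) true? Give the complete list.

Let φ = ◇(q ∧ (p ∨ s)). Evaluate φ at each world:
  s0 (successors {s2, s4, s6, s7, s8}): φ is true.
  s1 (successors {s2, s6, s8}): φ is true.
  s2 (successors {s1, s3, s4, s7, s8}): φ is true.
  s3 (successors {s0, s2, s3, s6, s7, s8}): φ is true.
  s4 (successors {s1, s3, s4, s5, s7}): φ is true.
  s5 (successors {s2, s4, s7, s8}): φ is true.
  s6 (successors {s3, s5, s6, s7}): φ is true.
  s7 (successors {s1, s4, s5}): φ is true.
  s8 (successors {s4, s5, s6}): φ is true.
For instance, at s3:
  At s3: ◇(q ∧ (p ∨ s)) requires q ∧ (p ∨ s) at some successor in {s0, s2, s3, s6, s7, s8}.
    q ∧ (p ∨ s) holds at s2, so ◇(q ∧ (p ∨ s)) is true at s3.
Satisfying worlds: {s0, s1, s2, s3, s4, s5, s6, s7, s8}

s0, s1, s2, s3, s4, s5, s6, s7, s8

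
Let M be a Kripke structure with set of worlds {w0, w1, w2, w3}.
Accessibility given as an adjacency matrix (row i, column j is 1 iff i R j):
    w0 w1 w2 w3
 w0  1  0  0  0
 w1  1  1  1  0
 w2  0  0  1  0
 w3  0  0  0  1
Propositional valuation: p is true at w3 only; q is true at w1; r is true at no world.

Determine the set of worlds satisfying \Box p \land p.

Recall that \Box ψ holds at a world iff ψ holds at every accessible world, and \Diamond ψ holds iff ψ holds at some accessible world.
Let φ = \Box p \land p. Evaluate φ at each world:
  w0 (successors {w0}): φ is false.
  w1 (successors {w0, w1, w2}): φ is false.
  w2 (successors {w2}): φ is false.
  w3 (successors {w3}): φ is true.
For instance, at w2:
  At w2: \Box p is false, p is false, so \Box p \land p is false.
    At w2: \Box p requires p at every successor {w2}.
      p fails at w2, so \Box p is false at w2.
Satisfying worlds: {w3}

w3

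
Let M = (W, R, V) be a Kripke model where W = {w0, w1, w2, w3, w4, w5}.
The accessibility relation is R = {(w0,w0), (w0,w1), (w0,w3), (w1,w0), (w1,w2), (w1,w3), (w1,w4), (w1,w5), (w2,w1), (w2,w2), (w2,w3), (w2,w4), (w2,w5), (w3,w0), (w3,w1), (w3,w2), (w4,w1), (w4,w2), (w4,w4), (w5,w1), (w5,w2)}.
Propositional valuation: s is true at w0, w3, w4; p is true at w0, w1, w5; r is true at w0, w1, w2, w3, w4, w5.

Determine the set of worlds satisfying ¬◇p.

none

Recall that ◇ψ holds at a world iff ψ holds at some accessible world.
Let φ = ¬◇p. Evaluate φ at each world:
  w0 (successors {w0, w1, w3}): φ is false.
  w1 (successors {w0, w2, w3, w4, w5}): φ is false.
  w2 (successors {w1, w2, w3, w4, w5}): φ is false.
  w3 (successors {w0, w1, w2}): φ is false.
  w4 (successors {w1, w2, w4}): φ is false.
  w5 (successors {w1, w2}): φ is false.
For instance, at w5:
  At w5: ◇p is true, so ¬◇p is false.
    At w5: ◇p requires p at some successor in {w1, w2}.
      p holds at w1, so ◇p is true at w5.
Satisfying worlds: none.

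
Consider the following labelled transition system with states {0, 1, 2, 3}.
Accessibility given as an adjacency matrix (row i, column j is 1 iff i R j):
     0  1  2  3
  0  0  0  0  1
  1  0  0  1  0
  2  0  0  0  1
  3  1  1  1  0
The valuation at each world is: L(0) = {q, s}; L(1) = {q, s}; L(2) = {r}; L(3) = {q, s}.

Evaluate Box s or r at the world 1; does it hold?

No

At 1: Box s is false, r is false, so Box s or r is false.
  At 1: Box s requires s at every successor {2}.
    s fails at 2, so Box s is false at 1.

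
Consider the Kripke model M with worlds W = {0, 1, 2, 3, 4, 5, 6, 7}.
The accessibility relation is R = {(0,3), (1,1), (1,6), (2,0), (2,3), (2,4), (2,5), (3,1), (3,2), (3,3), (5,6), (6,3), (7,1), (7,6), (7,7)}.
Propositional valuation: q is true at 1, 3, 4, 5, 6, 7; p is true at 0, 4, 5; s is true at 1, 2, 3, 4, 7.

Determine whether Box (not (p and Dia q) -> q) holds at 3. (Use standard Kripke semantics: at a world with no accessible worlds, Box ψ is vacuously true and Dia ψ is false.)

At 3: Box (not (p and Dia q) -> q) requires not (p and Dia q) -> q at every successor {1, 2, 3}.
  not (p and Dia q) -> q fails at 2, so Box (not (p and Dia q) -> q) is false at 3.
    At 2: not (p and Dia q) is true, q is false, so not (p and Dia q) -> q is false.
      At 2: p and Dia q is false, so not (p and Dia q) is true.

No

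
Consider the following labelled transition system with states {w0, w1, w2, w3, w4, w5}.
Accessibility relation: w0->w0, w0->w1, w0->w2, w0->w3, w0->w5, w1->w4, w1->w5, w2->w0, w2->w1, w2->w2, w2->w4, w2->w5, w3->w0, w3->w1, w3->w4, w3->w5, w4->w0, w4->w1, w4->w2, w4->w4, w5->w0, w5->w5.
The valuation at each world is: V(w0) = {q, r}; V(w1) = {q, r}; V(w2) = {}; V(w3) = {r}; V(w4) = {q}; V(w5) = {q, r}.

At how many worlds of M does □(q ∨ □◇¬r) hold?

Let φ = □(q ∨ □◇¬r). Evaluate φ at each world:
  w0 (successors {w0, w1, w2, w3, w5}): φ is false.
  w1 (successors {w4, w5}): φ is true.
  w2 (successors {w0, w1, w2, w4, w5}): φ is false.
  w3 (successors {w0, w1, w4, w5}): φ is true.
  w4 (successors {w0, w1, w2, w4}): φ is false.
  w5 (successors {w0, w5}): φ is true.
For instance, at w4:
  At w4: □(q ∨ □◇¬r) requires q ∨ □◇¬r at every successor {w0, w1, w2, w4}.
    q ∨ □◇¬r fails at w2, so □(q ∨ □◇¬r) is false at w4.
      At w2: q is false, □◇¬r is false, so q ∨ □◇¬r is false.
Satisfying worlds: {w1, w3, w5}

3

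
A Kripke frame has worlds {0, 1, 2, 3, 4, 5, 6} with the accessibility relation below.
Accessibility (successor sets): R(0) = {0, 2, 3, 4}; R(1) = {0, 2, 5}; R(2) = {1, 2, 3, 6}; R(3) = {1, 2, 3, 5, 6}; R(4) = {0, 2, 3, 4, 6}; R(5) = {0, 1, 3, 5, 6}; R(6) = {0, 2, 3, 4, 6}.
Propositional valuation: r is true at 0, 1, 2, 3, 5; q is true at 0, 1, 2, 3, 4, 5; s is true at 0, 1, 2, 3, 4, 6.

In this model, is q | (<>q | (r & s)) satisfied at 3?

Yes

At 3: q is true, <>q | (r & s) is true, so q | (<>q | (r & s)) is true.
  At 3: <>q is true, r & s is true, so <>q | (r & s) is true.
    At 3: <>q requires q at some successor in {1, 2, 3, 5, 6}.
      q holds at 1, so <>q is true at 3.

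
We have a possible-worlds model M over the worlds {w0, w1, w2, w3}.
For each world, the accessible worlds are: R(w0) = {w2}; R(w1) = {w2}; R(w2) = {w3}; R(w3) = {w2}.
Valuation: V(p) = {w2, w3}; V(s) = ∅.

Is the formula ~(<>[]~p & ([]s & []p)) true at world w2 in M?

At w2: <>[]~p & ([]s & []p) is false, so ~(<>[]~p & ([]s & []p)) is true.
  At w2: <>[]~p is false, []s & []p is false, so <>[]~p & ([]s & []p) is false.
    At w2: <>[]~p requires []~p at some successor in {w3}.
      At w3: []~p is false.
    So <>[]~p is false at w2.
    At w2: []s is false, []p is true, so []s & []p is false.
      At w2: []s requires s at every successor {w3}.
        s fails at w3, so []s is false at w2.
      At w2: []p requires p at every successor {w3}.
        At w3: p is true.
      So []p is true at w2.

Yes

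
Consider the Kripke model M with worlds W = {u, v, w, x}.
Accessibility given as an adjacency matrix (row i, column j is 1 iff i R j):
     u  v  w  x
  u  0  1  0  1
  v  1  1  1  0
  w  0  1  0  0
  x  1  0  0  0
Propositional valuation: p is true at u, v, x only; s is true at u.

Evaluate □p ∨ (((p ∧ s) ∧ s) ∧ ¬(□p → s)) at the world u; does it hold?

Recall that □ψ holds at a world iff ψ holds at every accessible world, and ◇ψ holds iff ψ holds at some accessible world.
At u: □p is true, ((p ∧ s) ∧ s) ∧ ¬(□p → s) is false, so □p ∨ (((p ∧ s) ∧ s) ∧ ¬(□p → s)) is true.
  At u: □p requires p at every successor {v, x}.
    At v: p is true.
    At x: p is true.
  So □p is true at u.
  At u: (p ∧ s) ∧ s is true, ¬(□p → s) is false, so ((p ∧ s) ∧ s) ∧ ¬(□p → s) is false.
    At u: □p → s is true, so ¬(□p → s) is false.
      At u: □p is true, s is true, so □p → s is true.

Yes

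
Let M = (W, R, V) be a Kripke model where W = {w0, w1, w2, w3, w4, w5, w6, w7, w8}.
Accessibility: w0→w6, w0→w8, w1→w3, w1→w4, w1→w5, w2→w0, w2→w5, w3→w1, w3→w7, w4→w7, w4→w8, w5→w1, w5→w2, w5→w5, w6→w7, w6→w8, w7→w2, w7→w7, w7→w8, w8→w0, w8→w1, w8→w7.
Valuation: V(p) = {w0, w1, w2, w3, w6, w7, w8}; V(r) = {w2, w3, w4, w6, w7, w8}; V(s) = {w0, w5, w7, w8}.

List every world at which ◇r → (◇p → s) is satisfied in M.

w0, w2, w5, w7, w8

Recall that ◇ψ holds at a world iff ψ holds at some accessible world.
Let φ = ◇r → (◇p → s). Evaluate φ at each world:
  w0 (successors {w6, w8}): φ is true.
  w1 (successors {w3, w4, w5}): φ is false.
  w2 (successors {w0, w5}): φ is true.
  w3 (successors {w1, w7}): φ is false.
  w4 (successors {w7, w8}): φ is false.
  w5 (successors {w1, w2, w5}): φ is true.
  w6 (successors {w7, w8}): φ is false.
  w7 (successors {w2, w7, w8}): φ is true.
  w8 (successors {w0, w1, w7}): φ is true.
For instance, at w3:
  At w3: ◇r is true, ◇p → s is false, so ◇r → (◇p → s) is false.
    At w3: ◇r requires r at some successor in {w1, w7}.
      r holds at w7, so ◇r is true at w3.
    At w3: ◇p is true, s is false, so ◇p → s is false.
      At w3: ◇p requires p at some successor in {w1, w7}.
        p holds at w1, so ◇p is true at w3.
Satisfying worlds: {w0, w2, w5, w7, w8}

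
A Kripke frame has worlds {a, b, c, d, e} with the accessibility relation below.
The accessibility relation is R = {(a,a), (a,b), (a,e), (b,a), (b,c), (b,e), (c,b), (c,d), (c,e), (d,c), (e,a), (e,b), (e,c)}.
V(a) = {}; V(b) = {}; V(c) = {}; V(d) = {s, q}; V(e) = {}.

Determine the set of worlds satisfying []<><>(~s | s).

Let φ = []<><>(~s | s). Evaluate φ at each world:
  a (successors {a, b, e}): φ is true.
  b (successors {a, c, e}): φ is true.
  c (successors {b, d, e}): φ is true.
  d (successors {c}): φ is true.
  e (successors {a, b, c}): φ is true.
For instance, at d:
  At d: []<><>(~s | s) requires <><>(~s | s) at every successor {c}.
      At c: <><>(~s | s) requires <>(~s | s) at some successor in {b, d, e}.
        <>(~s | s) holds at b, so <><>(~s | s) is true at c.
  So []<><>(~s | s) is true at d.
Satisfying worlds: {a, b, c, d, e}

a, b, c, d, e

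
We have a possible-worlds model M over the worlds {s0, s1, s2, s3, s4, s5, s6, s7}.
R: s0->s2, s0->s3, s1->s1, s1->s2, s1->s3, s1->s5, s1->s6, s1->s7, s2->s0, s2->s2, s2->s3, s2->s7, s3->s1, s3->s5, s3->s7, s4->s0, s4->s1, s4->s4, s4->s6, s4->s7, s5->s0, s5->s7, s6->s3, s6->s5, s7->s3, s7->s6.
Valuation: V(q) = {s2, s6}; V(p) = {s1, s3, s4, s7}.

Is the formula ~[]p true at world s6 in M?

Yes

Recall that []ψ holds at a world iff ψ holds at every accessible world, and <>ψ holds iff ψ holds at some accessible world.
At s6: []p is false, so ~[]p is true.
  At s6: []p requires p at every successor {s3, s5}.
    p fails at s5, so []p is false at s6.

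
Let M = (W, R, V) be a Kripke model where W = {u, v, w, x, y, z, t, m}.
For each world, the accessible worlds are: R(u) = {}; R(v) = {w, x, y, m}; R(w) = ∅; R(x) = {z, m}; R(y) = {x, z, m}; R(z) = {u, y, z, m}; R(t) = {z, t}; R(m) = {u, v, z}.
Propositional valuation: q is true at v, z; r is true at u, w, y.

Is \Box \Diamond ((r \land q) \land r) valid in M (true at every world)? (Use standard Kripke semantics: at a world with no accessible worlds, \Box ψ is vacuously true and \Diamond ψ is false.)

Let φ = \Box \Diamond ((r \land q) \land r). Evaluate φ at each world:
  u (successors ∅): φ is true.
  v (successors {w, x, y, m}): φ is false.
  w (successors ∅): φ is true.
  x (successors {z, m}): φ is false.
  y (successors {x, z, m}): φ is false.
  z (successors {u, y, z, m}): φ is false.
  t (successors {z, t}): φ is false.
  m (successors {u, v, z}): φ is false.
Detail at v (counterexample):
  At v: \Box \Diamond ((r \land q) \land r) requires \Diamond ((r \land q) \land r) at every successor {w, x, y, m}.
    \Diamond ((r \land q) \land r) fails at w, so \Box \Diamond ((r \land q) \land r) is false at v.
      At w: no accessible worlds, so \Diamond ((r \land q) \land r) is false.

No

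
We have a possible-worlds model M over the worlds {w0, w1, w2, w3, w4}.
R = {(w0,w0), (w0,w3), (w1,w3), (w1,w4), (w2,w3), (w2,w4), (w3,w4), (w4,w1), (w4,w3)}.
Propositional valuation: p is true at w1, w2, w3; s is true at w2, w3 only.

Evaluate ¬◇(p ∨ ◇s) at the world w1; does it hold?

No

At w1: ◇(p ∨ ◇s) is true, so ¬◇(p ∨ ◇s) is false.
  At w1: ◇(p ∨ ◇s) requires p ∨ ◇s at some successor in {w3, w4}.
    p ∨ ◇s holds at w3, so ◇(p ∨ ◇s) is true at w1.
      At w3: p is true, ◇s is false, so p ∨ ◇s is true.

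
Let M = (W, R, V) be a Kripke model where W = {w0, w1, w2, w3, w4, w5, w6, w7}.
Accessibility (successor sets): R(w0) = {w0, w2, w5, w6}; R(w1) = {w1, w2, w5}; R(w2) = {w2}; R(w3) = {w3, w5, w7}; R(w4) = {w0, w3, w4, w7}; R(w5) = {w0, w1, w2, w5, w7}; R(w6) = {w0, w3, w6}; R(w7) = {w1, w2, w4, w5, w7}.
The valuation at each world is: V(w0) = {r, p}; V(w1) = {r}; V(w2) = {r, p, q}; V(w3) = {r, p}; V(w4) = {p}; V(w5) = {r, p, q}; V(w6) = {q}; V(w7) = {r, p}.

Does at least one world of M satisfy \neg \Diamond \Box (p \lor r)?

No

Let φ = \neg \Diamond \Box (p \lor r). Evaluate φ at each world:
  w0 (successors {w0, w2, w5, w6}): φ is false.
  w1 (successors {w1, w2, w5}): φ is false.
  w2 (successors {w2}): φ is false.
  w3 (successors {w3, w5, w7}): φ is false.
  w4 (successors {w0, w3, w4, w7}): φ is false.
  w5 (successors {w0, w1, w2, w5, w7}): φ is false.
  w6 (successors {w0, w3, w6}): φ is false.
  w7 (successors {w1, w2, w4, w5, w7}): φ is false.
For instance, at w7:
  At w7: \Diamond \Box (p \lor r) is true, so \neg \Diamond \Box (p \lor r) is false.
    At w7: \Diamond \Box (p \lor r) requires \Box (p \lor r) at some successor in {w1, w2, w4, w5, w7}.
      \Box (p \lor r) holds at w1, so \Diamond \Box (p \lor r) is true at w7.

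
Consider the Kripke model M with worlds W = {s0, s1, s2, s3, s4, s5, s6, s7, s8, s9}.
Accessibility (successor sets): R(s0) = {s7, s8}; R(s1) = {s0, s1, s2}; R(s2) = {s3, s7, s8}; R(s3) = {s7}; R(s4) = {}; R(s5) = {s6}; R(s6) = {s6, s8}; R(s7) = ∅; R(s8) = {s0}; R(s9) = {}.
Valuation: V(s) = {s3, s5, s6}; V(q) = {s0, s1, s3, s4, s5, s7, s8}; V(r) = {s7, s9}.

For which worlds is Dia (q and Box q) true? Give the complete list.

s0, s1, s2, s3, s6, s8

Let φ = Dia (q and Box q). Evaluate φ at each world:
  s0 (successors {s7, s8}): φ is true.
  s1 (successors {s0, s1, s2}): φ is true.
  s2 (successors {s3, s7, s8}): φ is true.
  s3 (successors {s7}): φ is true.
  s4 (successors ∅): φ is false.
  s5 (successors {s6}): φ is false.
  s6 (successors {s6, s8}): φ is true.
  s7 (successors ∅): φ is false.
  s8 (successors {s0}): φ is true.
  s9 (successors ∅): φ is false.
For instance, at s2:
  At s2: Dia (q and Box q) requires q and Box q at some successor in {s3, s7, s8}.
    q and Box q holds at s3, so Dia (q and Box q) is true at s2.
      At s3: q is true, Box q is true, so q and Box q is true.
Satisfying worlds: {s0, s1, s2, s3, s6, s8}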